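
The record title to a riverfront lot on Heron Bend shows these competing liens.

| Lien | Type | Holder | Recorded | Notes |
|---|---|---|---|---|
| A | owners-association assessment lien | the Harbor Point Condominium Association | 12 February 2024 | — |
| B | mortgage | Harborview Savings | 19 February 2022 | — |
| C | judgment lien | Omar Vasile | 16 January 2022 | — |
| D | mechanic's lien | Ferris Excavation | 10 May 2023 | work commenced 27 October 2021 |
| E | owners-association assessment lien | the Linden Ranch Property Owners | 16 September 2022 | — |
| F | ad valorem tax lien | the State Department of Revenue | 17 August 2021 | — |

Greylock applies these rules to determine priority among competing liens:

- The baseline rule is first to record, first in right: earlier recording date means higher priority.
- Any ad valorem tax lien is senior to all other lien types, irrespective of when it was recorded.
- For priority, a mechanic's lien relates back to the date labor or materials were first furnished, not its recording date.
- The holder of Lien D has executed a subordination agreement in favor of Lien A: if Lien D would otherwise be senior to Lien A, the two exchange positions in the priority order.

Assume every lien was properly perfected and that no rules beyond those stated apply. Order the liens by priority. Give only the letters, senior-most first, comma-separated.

Adjusting effective dates: D is treated as recorded 27 October 2021, the work-commencement date.
As an ad valorem tax lien, F is senior to every other lien.
Ordering the rest by effective date: D (27 October 2021), C (16 January 2022), B (19 February 2022), E (16 September 2022), A (12 February 2024).
D would otherwise be senior to A, so under the subordination agreement D and A exchange positions.

F, A, C, B, E, D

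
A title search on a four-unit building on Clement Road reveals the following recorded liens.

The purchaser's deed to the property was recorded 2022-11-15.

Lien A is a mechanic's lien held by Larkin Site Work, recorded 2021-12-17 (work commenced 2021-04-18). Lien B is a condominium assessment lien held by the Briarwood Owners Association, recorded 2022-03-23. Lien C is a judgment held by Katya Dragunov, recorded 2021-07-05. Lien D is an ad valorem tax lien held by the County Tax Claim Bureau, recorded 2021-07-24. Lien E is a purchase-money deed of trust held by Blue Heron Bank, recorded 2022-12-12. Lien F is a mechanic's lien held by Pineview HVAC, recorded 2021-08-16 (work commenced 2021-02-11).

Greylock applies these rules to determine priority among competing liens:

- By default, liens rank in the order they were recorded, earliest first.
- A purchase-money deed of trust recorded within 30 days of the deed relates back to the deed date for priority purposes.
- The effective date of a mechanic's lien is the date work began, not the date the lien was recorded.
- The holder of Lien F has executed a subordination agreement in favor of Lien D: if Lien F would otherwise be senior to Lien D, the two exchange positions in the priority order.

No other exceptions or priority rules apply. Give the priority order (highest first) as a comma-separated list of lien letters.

Effective dates after the stated exceptions: A is treated as recorded 2021-04-18, the work-commencement date; E was recorded within the 30-day window, so its effective date is the deed date 2022-11-15; F is treated as recorded 2021-02-11, the work-commencement date.
By effective date: F (2021-02-11), A (2021-04-18), C (2021-07-05), D (2021-07-24), B (2022-03-23), E (2022-11-15).
F would otherwise be senior to D, so under the subordination agreement F and D exchange positions.

D, A, C, F, B, E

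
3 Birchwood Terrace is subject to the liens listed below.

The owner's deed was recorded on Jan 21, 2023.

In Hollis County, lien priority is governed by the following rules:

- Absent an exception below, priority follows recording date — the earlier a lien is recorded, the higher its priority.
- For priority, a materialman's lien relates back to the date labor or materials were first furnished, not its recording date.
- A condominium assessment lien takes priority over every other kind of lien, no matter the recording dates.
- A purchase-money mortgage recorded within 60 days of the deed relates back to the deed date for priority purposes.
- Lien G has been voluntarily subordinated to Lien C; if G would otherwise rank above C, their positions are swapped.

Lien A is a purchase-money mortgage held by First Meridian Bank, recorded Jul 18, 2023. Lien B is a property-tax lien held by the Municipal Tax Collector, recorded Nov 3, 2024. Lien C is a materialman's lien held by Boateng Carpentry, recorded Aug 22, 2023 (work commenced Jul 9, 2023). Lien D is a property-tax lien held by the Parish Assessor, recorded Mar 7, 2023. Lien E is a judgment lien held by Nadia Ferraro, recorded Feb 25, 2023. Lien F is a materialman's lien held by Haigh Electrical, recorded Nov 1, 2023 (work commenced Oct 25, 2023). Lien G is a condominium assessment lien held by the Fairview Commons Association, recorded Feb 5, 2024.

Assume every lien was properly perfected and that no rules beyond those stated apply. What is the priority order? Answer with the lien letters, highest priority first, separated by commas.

Effective dates after the stated exceptions: A was recorded 178 days after the deed, outside the 60-day window, so it keeps its recording date; C is treated as recorded Jul 9, 2023, the work-commencement date; F relates back to Oct 25, 2023 (work commenced).
As a condominium assessment lien, G is senior to every other lien.
Ordering the rest by effective date: E (Feb 25, 2023), D (Mar 7, 2023), C (Jul 9, 2023), A (Jul 18, 2023), F (Oct 25, 2023), B (Nov 3, 2024).
G is senior to C before the subordination, so the two trade places.

C, E, D, G, A, F, B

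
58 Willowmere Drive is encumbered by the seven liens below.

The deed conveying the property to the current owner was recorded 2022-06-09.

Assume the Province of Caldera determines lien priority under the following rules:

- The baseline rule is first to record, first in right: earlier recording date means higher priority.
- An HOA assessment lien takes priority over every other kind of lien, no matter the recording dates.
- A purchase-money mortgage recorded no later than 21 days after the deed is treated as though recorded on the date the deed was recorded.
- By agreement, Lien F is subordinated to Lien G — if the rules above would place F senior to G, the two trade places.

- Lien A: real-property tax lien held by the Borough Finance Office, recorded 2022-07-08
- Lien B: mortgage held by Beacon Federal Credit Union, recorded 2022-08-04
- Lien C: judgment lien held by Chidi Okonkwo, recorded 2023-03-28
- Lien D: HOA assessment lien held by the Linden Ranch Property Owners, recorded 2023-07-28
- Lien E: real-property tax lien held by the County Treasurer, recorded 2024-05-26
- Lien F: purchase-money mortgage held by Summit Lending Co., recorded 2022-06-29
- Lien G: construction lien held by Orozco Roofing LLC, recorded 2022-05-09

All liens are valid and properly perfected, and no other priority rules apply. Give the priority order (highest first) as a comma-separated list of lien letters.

D, G, F, A, B, C, E

Effective dates after the stated exceptions: F relates back to the deed date 2022-06-09.
As an HOA assessment lien, D is senior to every other lien.
Remaining liens by effective date: G (2022-05-09), F (2022-06-09), A (2022-07-08), B (2022-08-04), C (2023-03-28), E (2024-05-26).
F already ranks below G; the subordination has no effect.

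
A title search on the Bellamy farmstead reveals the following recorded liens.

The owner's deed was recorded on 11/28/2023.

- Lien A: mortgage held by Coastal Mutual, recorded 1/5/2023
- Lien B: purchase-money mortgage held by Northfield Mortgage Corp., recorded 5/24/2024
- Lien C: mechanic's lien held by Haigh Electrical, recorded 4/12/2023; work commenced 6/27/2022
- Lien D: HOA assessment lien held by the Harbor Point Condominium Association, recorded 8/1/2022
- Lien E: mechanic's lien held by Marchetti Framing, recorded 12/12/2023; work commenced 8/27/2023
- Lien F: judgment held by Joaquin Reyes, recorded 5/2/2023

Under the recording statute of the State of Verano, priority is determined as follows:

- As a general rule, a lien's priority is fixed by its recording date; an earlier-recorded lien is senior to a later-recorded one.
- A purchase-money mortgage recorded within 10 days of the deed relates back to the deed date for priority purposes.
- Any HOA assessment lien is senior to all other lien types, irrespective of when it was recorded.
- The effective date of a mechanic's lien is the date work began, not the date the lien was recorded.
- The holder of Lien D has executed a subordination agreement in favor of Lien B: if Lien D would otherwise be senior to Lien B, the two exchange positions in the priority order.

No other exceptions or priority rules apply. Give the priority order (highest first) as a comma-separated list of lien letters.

Effective dates: B was recorded 178 days after the deed, outside the 10-day window, so it keeps its recording date; C relates back to 6/27/2022 (work commenced); E relates back to 8/27/2023 (work commenced).
D is an HOA assessment lien, so it outranks all other liens regardless of date.
Ordering the rest by effective date: C (6/27/2022), A (1/5/2023), F (5/2/2023), E (8/27/2023), B (5/24/2024).
D would otherwise be senior to B, so under the subordination agreement D and B exchange positions.

B, C, A, F, E, D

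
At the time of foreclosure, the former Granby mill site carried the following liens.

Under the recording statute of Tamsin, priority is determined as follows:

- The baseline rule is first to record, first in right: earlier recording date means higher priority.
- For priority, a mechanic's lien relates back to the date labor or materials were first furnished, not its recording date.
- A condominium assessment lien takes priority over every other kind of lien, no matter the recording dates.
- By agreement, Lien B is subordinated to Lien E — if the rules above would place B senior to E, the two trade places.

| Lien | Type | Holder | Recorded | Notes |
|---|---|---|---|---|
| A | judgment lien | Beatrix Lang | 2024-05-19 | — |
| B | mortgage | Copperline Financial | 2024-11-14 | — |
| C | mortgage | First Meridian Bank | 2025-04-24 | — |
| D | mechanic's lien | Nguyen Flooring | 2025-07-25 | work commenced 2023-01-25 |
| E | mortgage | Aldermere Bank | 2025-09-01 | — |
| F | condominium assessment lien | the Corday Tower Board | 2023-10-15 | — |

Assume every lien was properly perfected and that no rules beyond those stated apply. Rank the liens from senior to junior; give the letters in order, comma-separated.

Effective dates after the stated exceptions: D relates back to 2023-01-25 (work commenced).
F is a condominium assessment lien and takes priority over every other lien.
Remaining liens by effective date: D (2023-01-25), A (2024-05-19), B (2024-11-14), C (2025-04-24), E (2025-09-01).
Because B would otherwise rank above E, the subordination swaps them.

F, D, A, E, C, B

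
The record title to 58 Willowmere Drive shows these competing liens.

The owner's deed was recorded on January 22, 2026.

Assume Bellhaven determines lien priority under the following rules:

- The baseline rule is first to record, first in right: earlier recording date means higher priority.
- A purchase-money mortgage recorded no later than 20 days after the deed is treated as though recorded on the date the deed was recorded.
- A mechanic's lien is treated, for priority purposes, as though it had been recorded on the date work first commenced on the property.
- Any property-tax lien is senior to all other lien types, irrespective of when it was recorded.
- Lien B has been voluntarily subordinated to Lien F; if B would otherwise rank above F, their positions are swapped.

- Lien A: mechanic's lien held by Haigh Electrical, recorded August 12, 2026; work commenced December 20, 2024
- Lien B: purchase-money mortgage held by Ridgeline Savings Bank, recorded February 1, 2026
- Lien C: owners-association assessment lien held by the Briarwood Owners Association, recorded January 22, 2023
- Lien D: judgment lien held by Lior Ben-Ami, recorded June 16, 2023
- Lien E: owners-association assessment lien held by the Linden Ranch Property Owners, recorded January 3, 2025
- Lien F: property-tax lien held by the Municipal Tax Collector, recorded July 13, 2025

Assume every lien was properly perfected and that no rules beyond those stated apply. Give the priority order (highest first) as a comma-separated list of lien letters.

Adjusting effective dates: A is treated as recorded December 20, 2024, the work-commencement date; B relates back to the deed date January 22, 2026.
F is a property-tax lien, so it outranks all other liens regardless of date.
The other liens, earliest effective date first: C (January 22, 2023), D (June 16, 2023), A (December 20, 2024), E (January 3, 2025), B (January 22, 2026).
B already ranks below F; the subordination has no effect.

F, C, D, A, E, B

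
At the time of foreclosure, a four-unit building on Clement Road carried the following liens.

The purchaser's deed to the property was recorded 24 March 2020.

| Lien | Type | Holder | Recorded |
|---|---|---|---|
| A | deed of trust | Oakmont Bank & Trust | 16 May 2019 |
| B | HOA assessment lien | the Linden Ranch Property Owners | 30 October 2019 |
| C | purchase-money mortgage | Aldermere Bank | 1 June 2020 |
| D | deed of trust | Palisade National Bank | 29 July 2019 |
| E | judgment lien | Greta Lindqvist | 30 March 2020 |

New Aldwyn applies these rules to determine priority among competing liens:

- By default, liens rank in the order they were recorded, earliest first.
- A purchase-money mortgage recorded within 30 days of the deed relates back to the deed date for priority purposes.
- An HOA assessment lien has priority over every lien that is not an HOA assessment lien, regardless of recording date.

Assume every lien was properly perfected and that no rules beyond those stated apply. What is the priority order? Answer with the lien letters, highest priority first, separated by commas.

Effective dates after the stated exceptions: C missed the 30-day window (69 days after the deed), so its recording date stands.
B is an HOA assessment lien and takes priority over every other lien.
Among the remaining liens, by effective date: A (16 May 2019), D (29 July 2019), E (30 March 2020), C (1 June 2020).

B, A, D, E, C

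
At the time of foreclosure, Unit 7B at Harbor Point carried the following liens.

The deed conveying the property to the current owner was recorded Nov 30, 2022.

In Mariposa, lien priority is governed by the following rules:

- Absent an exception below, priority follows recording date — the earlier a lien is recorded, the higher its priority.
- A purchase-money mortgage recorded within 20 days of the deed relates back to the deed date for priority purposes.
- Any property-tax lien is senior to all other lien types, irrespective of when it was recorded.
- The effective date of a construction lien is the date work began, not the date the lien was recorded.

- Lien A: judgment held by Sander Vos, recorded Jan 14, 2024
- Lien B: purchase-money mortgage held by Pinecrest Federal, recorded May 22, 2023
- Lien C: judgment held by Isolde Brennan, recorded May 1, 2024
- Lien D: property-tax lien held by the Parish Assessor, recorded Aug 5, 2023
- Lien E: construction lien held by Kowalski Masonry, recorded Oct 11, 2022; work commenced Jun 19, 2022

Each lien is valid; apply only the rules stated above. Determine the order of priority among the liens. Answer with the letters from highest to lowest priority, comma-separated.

Effective dates: B missed the 20-day window (173 days after the deed), so its recording date stands; E's effective date is Jun 19, 2022, when work began.
D is a property-tax lien and takes priority over every other lien.
Ordering the rest by effective date: E (Jun 19, 2022), B (May 22, 2023), A (Jan 14, 2024), C (May 1, 2024).

D, E, B, A, C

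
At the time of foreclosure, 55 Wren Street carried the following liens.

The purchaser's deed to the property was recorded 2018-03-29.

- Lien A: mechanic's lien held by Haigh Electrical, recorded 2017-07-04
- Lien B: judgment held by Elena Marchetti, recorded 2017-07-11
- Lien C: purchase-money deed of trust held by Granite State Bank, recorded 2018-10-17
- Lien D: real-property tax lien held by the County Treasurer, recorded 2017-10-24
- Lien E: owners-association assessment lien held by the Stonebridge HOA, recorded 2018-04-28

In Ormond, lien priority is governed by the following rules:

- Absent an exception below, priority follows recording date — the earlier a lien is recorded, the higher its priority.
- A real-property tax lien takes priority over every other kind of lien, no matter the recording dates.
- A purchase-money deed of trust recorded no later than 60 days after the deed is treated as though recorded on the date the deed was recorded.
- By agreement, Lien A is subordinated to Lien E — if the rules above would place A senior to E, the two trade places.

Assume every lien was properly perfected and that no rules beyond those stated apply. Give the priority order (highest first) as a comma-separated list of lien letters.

D, E, B, A, C

Effective dates: C was recorded 202 days after the deed, outside the 60-day window, so it keeps its recording date.
D, as a real-property tax lien, has superpriority and ranks first.
Among the remaining liens, by effective date: A (2017-07-04), B (2017-07-11), E (2018-04-28), C (2018-10-17).
A is senior to E before the subordination, so the two trade places.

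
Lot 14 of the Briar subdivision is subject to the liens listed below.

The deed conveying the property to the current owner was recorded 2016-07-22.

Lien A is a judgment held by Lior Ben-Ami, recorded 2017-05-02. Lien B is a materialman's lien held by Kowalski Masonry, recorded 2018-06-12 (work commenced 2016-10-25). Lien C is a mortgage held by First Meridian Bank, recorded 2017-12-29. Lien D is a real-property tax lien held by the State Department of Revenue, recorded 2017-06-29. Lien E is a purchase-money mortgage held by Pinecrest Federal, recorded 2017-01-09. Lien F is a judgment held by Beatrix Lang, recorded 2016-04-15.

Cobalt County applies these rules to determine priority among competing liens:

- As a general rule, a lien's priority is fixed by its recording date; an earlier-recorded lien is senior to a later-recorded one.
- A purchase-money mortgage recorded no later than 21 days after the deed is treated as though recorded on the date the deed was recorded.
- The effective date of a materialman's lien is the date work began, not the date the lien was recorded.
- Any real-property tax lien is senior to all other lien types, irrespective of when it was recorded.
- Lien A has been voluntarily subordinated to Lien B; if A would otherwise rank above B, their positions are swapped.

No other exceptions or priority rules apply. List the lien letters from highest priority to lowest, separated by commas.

Effective dates after the stated exceptions: B's effective date is 2016-10-25, when work began; E was recorded 171 days after the deed, outside the 21-day window, so it keeps its recording date.
D, as a real-property tax lien, has superpriority and ranks first.
Remaining liens by effective date: F (2016-04-15), B (2016-10-25), E (2017-01-09), A (2017-05-02), C (2017-12-29).
Since A is not senior to B, the subordination leaves the order unchanged.

D, F, B, E, A, C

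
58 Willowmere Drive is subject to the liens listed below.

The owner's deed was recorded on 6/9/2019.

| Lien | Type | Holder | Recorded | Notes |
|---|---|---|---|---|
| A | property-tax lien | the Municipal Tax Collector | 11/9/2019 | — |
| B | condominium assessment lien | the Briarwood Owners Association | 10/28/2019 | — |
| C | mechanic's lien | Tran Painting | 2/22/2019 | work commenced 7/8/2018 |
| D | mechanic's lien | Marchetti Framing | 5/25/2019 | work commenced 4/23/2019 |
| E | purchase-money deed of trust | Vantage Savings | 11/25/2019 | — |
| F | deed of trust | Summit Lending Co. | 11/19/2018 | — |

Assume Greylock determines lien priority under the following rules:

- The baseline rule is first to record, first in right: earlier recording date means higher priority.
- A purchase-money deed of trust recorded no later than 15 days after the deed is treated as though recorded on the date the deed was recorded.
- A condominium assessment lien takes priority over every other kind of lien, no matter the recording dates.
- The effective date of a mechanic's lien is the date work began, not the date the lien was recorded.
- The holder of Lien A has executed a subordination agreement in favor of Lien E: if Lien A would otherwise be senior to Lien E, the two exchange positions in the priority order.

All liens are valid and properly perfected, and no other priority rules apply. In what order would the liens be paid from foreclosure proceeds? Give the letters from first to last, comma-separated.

B, C, F, D, E, A

Effective dates after the stated exceptions: C is treated as recorded 7/8/2018, the work-commencement date; D relates back to 4/23/2019 (work commenced); E missed the 15-day window (169 days after the deed), so its recording date stands.
As a condominium assessment lien, B is senior to every other lien.
The other liens, earliest effective date first: C (7/8/2018), F (11/19/2018), D (4/23/2019), A (11/9/2019), E (11/25/2019).
The subordination applies — A was senior to E — so A and E swap.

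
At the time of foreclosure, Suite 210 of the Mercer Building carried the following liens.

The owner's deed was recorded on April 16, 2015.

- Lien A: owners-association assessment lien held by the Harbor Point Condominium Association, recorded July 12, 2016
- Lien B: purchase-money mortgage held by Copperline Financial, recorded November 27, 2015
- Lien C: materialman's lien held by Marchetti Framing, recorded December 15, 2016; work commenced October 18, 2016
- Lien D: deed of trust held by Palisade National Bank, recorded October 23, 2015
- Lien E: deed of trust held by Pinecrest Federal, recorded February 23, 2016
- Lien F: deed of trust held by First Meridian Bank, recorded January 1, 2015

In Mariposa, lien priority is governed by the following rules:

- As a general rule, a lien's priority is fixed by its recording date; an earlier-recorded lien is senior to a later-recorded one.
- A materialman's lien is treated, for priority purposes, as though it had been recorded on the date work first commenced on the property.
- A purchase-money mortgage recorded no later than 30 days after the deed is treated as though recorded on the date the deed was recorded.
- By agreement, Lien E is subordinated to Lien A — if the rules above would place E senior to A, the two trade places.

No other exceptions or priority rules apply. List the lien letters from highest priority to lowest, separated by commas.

F, D, B, A, E, C

First, effective dates: B was recorded 225 days after the deed, outside the 30-day window, so it keeps its recording date; C is treated as recorded October 18, 2016, the work-commencement date.
Sorted by effective date: F (January 1, 2015), D (October 23, 2015), B (November 27, 2015), E (February 23, 2016), A (July 12, 2016), C (October 18, 2016).
E is senior to A before the subordination, so the two trade places.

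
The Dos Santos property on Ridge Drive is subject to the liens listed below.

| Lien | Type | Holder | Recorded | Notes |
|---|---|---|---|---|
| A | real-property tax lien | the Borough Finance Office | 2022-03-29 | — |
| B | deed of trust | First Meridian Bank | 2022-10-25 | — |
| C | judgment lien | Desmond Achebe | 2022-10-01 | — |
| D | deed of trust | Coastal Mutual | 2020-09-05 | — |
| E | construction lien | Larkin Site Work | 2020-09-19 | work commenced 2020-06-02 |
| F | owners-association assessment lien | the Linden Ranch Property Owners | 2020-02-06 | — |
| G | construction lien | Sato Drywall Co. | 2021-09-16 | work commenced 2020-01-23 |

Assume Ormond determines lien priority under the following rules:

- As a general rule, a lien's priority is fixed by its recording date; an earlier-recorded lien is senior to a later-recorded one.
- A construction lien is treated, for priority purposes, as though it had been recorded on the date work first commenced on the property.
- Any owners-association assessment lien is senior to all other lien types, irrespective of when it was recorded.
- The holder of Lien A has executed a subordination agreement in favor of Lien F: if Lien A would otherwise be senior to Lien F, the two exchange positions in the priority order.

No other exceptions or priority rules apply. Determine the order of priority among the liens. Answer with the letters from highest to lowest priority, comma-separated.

F, G, E, D, A, C, B

Effective dates: E's effective date is 2020-06-02, when work began; G is treated as recorded 2020-01-23, the work-commencement date.
F is an owners-association assessment lien, so it outranks all other liens regardless of date.
Remaining liens by effective date: G (2020-01-23), E (2020-06-02), D (2020-09-05), A (2022-03-29), C (2022-10-01), B (2022-10-25).
A is already junior to F, so the subordination agreement changes nothing.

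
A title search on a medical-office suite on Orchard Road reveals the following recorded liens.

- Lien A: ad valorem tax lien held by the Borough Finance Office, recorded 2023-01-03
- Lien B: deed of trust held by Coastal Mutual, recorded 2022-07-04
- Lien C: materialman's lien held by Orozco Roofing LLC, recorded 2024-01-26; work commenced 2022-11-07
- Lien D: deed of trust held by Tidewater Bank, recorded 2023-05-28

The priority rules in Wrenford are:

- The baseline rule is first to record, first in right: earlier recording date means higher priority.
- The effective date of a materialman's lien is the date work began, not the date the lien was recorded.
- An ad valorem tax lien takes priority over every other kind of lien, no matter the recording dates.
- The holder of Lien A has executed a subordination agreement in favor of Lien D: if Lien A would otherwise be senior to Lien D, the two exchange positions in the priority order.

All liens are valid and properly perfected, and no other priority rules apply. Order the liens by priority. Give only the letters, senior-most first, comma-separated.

Adjusting effective dates: C is treated as recorded 2022-11-07, the work-commencement date.
A is an ad valorem tax lien, so it outranks all other liens regardless of date.
Among the remaining liens, by effective date: B (2022-07-04), C (2022-11-07), D (2023-05-28).
The subordination applies — A was senior to D — so A and D swap.

D, B, C, A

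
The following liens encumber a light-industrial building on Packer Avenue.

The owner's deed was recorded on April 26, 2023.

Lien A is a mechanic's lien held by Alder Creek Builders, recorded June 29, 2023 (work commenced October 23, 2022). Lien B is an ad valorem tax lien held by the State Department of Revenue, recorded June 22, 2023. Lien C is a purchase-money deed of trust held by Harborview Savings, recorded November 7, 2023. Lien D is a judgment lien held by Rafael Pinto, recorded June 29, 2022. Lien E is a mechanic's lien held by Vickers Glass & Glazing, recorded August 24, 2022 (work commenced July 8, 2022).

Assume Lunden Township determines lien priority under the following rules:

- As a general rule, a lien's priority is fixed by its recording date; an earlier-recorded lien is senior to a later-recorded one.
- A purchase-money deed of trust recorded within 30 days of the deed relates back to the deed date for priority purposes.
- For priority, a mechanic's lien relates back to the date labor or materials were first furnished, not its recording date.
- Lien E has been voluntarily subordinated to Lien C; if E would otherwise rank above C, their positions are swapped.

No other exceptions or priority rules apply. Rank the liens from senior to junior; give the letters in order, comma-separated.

Effective dates: A is treated as recorded October 23, 2022, the work-commencement date; C was recorded 195 days after the deed — beyond 30 days — so no relation-back applies; E relates back to July 8, 2022 (work commenced).
By effective date, earliest first: D (June 29, 2022), E (July 8, 2022), A (October 23, 2022), B (June 22, 2023), C (November 7, 2023).
Because E would otherwise rank above C, the subordination swaps them.

D, C, A, B, E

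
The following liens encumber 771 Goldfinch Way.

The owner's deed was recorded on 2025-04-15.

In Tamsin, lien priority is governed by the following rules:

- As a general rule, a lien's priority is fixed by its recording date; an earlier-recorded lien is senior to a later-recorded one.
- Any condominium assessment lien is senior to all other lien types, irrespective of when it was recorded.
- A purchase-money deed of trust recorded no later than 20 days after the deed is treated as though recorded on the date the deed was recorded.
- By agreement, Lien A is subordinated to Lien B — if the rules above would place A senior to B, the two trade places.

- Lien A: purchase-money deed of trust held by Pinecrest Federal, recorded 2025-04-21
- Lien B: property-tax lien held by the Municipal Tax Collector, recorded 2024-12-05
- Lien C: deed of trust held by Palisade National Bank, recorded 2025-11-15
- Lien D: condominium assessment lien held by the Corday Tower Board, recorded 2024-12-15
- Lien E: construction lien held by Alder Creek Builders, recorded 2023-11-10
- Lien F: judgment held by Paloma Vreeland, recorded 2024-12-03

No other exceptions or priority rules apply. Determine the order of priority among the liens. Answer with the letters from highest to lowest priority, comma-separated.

First, effective dates: A was recorded within the 20-day window, so its effective date is the deed date 2025-04-15.
As a condominium assessment lien, D is senior to every other lien.
Ordering the rest by effective date: E (2023-11-10), F (2024-12-03), B (2024-12-05), A (2025-04-15), C (2025-11-15).
A already ranks below B; the subordination has no effect.

D, E, F, B, A, C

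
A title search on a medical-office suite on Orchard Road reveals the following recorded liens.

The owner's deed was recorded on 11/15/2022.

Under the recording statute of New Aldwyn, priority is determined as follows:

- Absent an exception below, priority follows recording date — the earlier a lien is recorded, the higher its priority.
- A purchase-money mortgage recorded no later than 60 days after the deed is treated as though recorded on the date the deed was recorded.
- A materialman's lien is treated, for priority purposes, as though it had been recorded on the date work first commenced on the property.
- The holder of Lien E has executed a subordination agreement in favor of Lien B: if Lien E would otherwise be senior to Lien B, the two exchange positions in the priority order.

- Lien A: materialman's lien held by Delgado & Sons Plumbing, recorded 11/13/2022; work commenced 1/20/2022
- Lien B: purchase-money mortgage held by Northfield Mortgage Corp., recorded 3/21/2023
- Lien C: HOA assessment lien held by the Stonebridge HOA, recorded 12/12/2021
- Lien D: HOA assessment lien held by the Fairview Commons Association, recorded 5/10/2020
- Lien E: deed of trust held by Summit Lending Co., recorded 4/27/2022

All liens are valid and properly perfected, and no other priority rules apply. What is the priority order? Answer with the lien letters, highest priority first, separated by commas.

D, C, A, B, E

Adjusting effective dates: A's effective date is 1/20/2022, when work began; B was recorded 126 days after the deed — beyond 60 days — so no relation-back applies.
Sorted by effective date: D (5/10/2020), C (12/12/2021), A (1/20/2022), E (4/27/2022), B (3/21/2023).
Because E would otherwise rank above B, the subordination swaps them.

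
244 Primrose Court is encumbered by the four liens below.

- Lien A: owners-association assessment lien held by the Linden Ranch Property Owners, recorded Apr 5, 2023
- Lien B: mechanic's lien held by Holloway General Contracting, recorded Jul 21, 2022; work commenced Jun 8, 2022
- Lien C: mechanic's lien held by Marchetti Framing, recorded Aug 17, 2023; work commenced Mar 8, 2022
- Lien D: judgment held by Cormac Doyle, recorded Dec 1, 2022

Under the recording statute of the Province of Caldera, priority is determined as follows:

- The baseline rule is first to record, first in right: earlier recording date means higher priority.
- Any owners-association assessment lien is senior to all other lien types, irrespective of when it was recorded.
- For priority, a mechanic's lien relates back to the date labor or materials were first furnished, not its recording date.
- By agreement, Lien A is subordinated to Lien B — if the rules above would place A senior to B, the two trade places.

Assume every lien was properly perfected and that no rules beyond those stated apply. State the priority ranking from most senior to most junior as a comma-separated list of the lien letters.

Effective dates: B is treated as recorded Jun 8, 2022, the work-commencement date; C's effective date is Mar 8, 2022, when work began.
A, as an owners-association assessment lien, has superpriority and ranks first.
The other liens, earliest effective date first: C (Mar 8, 2022), B (Jun 8, 2022), D (Dec 1, 2022).
The subordination applies — A was senior to B — so A and B swap.

B, C, A, D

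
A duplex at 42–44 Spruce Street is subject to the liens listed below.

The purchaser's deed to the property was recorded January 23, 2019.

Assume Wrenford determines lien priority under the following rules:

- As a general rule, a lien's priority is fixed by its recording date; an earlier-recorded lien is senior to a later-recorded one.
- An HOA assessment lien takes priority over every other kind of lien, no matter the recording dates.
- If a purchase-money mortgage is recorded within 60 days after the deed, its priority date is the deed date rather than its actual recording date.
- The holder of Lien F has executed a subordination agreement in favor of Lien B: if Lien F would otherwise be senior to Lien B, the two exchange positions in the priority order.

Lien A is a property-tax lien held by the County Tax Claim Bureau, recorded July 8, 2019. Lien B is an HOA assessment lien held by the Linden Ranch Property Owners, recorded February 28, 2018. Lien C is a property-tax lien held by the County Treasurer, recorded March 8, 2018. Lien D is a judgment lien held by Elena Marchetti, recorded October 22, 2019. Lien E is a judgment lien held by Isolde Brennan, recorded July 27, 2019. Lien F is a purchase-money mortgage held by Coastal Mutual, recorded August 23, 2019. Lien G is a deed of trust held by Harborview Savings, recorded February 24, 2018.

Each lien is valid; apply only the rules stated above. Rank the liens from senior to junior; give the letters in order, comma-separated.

First, effective dates: F was recorded 212 days after the deed — beyond 60 days — so no relation-back applies.
B is an HOA assessment lien and takes priority over every other lien.
Among the remaining liens, by effective date: G (February 24, 2018), C (March 8, 2018), A (July 8, 2019), E (July 27, 2019), F (August 23, 2019), D (October 22, 2019).
F is already junior to B, so the subordination agreement changes nothing.

B, G, C, A, E, F, D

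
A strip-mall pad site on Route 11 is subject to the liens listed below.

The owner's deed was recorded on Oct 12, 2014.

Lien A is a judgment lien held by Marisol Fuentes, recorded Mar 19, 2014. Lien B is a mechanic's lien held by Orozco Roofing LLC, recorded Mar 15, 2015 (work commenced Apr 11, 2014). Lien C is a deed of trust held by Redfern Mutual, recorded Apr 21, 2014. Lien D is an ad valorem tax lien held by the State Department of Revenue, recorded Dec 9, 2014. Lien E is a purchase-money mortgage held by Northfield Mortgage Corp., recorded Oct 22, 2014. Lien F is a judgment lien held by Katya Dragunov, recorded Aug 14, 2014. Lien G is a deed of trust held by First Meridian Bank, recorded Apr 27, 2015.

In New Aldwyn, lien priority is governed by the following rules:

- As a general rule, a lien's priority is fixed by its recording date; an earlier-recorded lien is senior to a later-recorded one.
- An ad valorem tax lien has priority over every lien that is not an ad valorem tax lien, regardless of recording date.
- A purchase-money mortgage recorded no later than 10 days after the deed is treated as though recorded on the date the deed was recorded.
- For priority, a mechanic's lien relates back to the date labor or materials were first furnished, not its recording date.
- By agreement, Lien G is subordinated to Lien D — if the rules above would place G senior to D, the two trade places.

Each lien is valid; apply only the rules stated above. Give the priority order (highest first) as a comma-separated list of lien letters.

D, A, B, C, F, E, G

Effective dates after the stated exceptions: B relates back to Apr 11, 2014 (work commenced); E was recorded within the 10-day window, so its effective date is the deed date Oct 12, 2014.
D is an ad valorem tax lien and takes priority over every other lien.
Among the remaining liens, by effective date: A (Mar 19, 2014), B (Apr 11, 2014), C (Apr 21, 2014), F (Aug 14, 2014), E (Oct 12, 2014), G (Apr 27, 2015).
G already ranks below D; the subordination has no effect.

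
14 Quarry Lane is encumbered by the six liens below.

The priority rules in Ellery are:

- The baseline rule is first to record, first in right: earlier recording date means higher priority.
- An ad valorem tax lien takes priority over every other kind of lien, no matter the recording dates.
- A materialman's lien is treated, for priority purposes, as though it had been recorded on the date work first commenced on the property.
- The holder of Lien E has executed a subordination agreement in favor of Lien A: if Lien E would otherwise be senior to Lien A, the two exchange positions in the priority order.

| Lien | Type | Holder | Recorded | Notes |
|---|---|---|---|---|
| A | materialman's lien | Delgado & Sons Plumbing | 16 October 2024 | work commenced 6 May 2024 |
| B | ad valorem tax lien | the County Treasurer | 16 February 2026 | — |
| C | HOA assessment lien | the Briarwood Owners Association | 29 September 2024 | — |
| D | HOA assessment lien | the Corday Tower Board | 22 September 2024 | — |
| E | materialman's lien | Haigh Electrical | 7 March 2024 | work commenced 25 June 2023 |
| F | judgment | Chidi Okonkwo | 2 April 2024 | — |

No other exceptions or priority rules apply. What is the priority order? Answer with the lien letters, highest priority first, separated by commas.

Effective dates after the stated exceptions: A's effective date is 6 May 2024, when work began; E is treated as recorded 25 June 2023, the work-commencement date.
As an ad valorem tax lien, B is senior to every other lien.
Among the remaining liens, by effective date: E (25 June 2023), F (2 April 2024), A (6 May 2024), D (22 September 2024), C (29 September 2024).
The subordination applies — E was senior to A — so E and A swap.

B, A, F, E, D, C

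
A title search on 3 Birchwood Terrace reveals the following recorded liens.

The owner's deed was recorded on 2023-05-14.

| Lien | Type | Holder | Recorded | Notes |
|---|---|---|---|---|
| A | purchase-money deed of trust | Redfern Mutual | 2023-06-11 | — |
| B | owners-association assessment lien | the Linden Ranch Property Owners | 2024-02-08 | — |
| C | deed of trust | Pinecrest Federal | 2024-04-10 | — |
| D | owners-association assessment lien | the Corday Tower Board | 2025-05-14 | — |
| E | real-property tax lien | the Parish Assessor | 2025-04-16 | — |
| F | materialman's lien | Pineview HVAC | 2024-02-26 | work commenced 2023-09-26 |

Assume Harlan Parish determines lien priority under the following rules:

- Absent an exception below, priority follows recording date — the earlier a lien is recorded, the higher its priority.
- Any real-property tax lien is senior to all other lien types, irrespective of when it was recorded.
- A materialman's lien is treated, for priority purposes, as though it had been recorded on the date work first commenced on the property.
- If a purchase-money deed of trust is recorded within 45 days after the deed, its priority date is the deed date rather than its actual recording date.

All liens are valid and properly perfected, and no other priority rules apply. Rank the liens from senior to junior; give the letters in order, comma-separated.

First, effective dates: A's effective date is the deed date, 2023-05-14; F's effective date is 2023-09-26, when work began.
E is a real-property tax lien, so it outranks all other liens regardless of date.
The other liens, earliest effective date first: A (2023-05-14), F (2023-09-26), B (2024-02-08), C (2024-04-10), D (2025-05-14).

E, A, F, B, C, D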